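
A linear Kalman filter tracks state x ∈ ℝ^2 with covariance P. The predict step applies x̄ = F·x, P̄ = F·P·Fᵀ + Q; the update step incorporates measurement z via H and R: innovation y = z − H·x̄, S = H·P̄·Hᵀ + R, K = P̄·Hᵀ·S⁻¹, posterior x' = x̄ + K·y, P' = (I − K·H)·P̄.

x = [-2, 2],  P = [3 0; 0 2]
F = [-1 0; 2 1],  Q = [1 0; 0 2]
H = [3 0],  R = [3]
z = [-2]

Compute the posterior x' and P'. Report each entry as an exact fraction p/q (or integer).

x' = [-6/13, 22/13]
P' = [4/13 -6/13; -6/13 100/13]

x̄ = F·x = [2, -2]
P̄ = F·P·Fᵀ + Q = [4 -6; -6 16]
y = z − H·x̄ = [-8]
S = H·P̄·Hᵀ + R = [39]
K = P̄·Hᵀ·S⁻¹ = [4/13; -6/13]
x' = x̄ + K·y = [-6/13, 22/13]
P' = (I − K·H)·P̄ = [4/13 -6/13; -6/13 100/13]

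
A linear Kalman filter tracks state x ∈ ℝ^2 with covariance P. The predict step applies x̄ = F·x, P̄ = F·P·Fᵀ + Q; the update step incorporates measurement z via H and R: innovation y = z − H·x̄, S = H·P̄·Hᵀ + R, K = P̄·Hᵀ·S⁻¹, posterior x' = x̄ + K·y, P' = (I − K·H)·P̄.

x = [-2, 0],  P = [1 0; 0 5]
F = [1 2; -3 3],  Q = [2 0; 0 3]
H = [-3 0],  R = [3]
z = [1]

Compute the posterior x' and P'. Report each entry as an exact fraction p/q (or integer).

x' = [-5/14, 111/14]
P' = [23/70 27/70; 27/70 1803/70]

x̄ = F·x = [-2, 6]
P̄ = F·P·Fᵀ + Q = [23 27; 27 57]
y = z − H·x̄ = [-5]
S = H·P̄·Hᵀ + R = [210]
K = P̄·Hᵀ·S⁻¹ = [-23/70; -27/70]
x' = x̄ + K·y = [-5/14, 111/14]
P' = (I − K·H)·P̄ = [23/70 27/70; 27/70 1803/70]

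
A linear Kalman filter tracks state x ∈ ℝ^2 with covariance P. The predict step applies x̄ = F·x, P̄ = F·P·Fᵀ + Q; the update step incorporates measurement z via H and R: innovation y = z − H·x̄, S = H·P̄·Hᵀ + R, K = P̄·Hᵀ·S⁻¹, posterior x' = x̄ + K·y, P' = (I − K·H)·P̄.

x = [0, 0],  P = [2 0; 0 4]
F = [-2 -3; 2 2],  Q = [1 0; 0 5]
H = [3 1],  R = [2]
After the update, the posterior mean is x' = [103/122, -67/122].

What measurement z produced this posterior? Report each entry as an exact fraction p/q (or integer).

x̄ = F·x = [0, 0]
P̄ = F·P·Fᵀ + Q = [45 -32; -32 29]
S = H·P̄·Hᵀ + R = [244]
K = P̄·Hᵀ·S⁻¹ = [103/244; -67/244]
x' − x̄ = [103/122, -67/122] = K·y
y = (KᵀK)⁻¹·Kᵀ·(x' − x̄) = [2]
z = y + H·x̄ = [2] + [0] = [2]

z = [2]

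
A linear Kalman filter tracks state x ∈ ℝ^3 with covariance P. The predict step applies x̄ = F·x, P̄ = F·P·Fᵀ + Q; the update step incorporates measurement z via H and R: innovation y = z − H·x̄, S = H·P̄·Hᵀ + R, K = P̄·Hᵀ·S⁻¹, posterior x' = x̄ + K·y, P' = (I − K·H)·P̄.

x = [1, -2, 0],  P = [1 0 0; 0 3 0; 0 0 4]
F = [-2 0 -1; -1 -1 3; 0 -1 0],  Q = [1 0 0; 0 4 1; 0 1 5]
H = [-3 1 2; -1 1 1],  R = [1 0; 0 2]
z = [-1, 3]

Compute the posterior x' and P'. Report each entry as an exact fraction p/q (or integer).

x̄ = F·x = [-2, 1, 2]
P̄ = F·P·Fᵀ + Q = [9 -10 0; -10 44 4; 0 4 8]
y = z − H·x̄ = [-12, -2]
S = H·P̄·Hᵀ + R = [234 139; 139 91]
K = P̄·Hᵀ·S⁻¹ = [-726/1973 697/1973; -600/1973 2174/1973; 152/1973 28/1973]
x' = x̄ + K·y = [3372/1973, 4825/1973, 2066/1973]
P' = (I − K·H)·P̄ = [4138/1973 -624/1973 6156/1973; -624/1973 9920/1973 -6196/1973; 6156/1973 -6196/1973 12408/1973]

x' = [3372/1973, 4825/1973, 2066/1973]
P' = [4138/1973 -624/1973 6156/1973; -624/1973 9920/1973 -6196/1973; 6156/1973 -6196/1973 12408/1973]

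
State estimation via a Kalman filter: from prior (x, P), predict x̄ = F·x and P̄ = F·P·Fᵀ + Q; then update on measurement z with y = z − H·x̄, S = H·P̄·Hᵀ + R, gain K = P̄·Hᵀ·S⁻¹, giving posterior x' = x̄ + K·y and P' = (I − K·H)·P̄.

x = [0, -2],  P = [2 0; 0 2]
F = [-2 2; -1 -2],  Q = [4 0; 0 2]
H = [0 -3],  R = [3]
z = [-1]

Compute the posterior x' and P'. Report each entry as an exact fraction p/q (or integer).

x̄ = F·x = [-4, 4]
P̄ = F·P·Fᵀ + Q = [20 -4; -4 12]
y = z − H·x̄ = [11]
S = H·P̄·Hᵀ + R = [111]
K = P̄·Hᵀ·S⁻¹ = [4/37; -12/37]
x' = x̄ + K·y = [-104/37, 16/37]
P' = (I − K·H)·P̄ = [692/37 -4/37; -4/37 12/37]

x' = [-104/37, 16/37]
P' = [692/37 -4/37; -4/37 12/37]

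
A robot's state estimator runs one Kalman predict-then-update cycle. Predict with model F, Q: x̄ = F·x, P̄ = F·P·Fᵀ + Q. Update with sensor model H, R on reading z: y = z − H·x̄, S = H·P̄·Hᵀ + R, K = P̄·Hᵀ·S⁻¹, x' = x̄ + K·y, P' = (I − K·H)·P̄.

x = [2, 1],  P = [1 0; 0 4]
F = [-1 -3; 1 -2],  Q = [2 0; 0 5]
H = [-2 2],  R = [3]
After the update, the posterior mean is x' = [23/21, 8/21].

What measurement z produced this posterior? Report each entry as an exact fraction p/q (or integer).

x̄ = F·x = [-5, 0]
P̄ = F·P·Fᵀ + Q = [39 23; 23 22]
S = H·P̄·Hᵀ + R = [63]
K = P̄·Hᵀ·S⁻¹ = [-32/63; -2/63]
x' − x̄ = [128/21, 8/21] = K·y
y = (KᵀK)⁻¹·Kᵀ·(x' − x̄) = [-12]
z = y + H·x̄ = [-12] + [10] = [-2]

z = [-2]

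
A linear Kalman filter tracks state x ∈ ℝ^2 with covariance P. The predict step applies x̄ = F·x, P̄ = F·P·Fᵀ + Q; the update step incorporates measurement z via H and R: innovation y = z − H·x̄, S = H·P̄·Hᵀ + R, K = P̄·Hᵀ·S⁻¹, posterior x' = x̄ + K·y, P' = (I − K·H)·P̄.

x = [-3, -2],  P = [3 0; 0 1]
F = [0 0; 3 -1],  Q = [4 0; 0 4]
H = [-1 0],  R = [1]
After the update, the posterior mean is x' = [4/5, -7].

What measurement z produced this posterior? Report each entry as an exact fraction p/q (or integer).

z = [-1]

x̄ = F·x = [0, -7]
P̄ = F·P·Fᵀ + Q = [4 0; 0 32]
S = H·P̄·Hᵀ + R = [5]
K = P̄·Hᵀ·S⁻¹ = [-4/5; 0]
x' − x̄ = [4/5, 0] = K·y
y = (KᵀK)⁻¹·Kᵀ·(x' − x̄) = [-1]
z = y + H·x̄ = [-1] + [0] = [-1]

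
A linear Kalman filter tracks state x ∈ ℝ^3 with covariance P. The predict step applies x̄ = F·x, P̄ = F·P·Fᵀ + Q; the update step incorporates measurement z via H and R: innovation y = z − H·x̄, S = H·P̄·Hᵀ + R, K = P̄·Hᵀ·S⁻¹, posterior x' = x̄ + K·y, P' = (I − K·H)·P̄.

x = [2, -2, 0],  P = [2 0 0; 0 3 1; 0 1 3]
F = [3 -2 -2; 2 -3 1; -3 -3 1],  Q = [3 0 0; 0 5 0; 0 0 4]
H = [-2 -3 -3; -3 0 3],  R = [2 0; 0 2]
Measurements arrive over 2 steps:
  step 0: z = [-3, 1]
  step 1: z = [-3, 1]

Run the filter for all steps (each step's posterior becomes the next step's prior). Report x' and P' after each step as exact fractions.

step 0: x̄ = F·x = [10, 10, 0]
step 0: P̄ = F·P·Fᵀ + Q = [53 28 -2; 28 37 12; -2 12 46]
step 0: y = z − H·x̄ = [47, 31]
step 0: S = H·P̄·Hᵀ + R = [1489 42; 42 929]
step 0: K = P̄·Hᵀ·S⁻¹ = [-164006/1381517 -237957/1381517; -186571/1381517 -62946/1381517; -163978/1381517 221556/1381517]
step 0: x' = x̄ + K·y = [-1269779/1381517, 3095007/1381517, -838730/1381517]
step 0: P' = (I − K·H)·P̄ = [3780392/1381517 -6032678/1381517 3621754/1381517; -6032678/1381517 10220808/1381517 -6074642/1381517; 3621754/1381517 -6074642/1381517 3769458/1381517]
step 1: x̄ = F·x = [-8321891/1381517, -12663309/1381517, -6314414/1381517]
step 1: P̄ = F·P·Fᵀ + Q = [74463095/1381517 126972776/1381517 46157656/1381517; 126972776/1381517 241112887/1381517 87802442/1381517; 46157656/1381517 87802442/1381517 41435450/1381517]
step 1: y = z − H·x̄ = [-77721502/1381517, -4640914/1381517]
step 1: S = H·P̄·Hᵀ + R = [6501559587/1381517 564865494/1381517; 564865494/1381517 215012131/1381517]
step 1: K = P̄·Hᵀ·S⁻¹ = [-69293443004/780910517433 -42122538245/260303505811; -145047669713/780910517433 -15244339508/260303505811; -68916866008/780910517433 43200506006/260303505811]
step 1: x' = x̄ + K·y = [-381175552265/780910517433, 1155725607445/780910517433, -127497138394/780910517433]
step 1: P' = (I − K·H)·P̄ = [802249983188/780910517433 -1206642600154/780910517433 718004906698/780910517433; -1206642600154/780910517433 2138258125748/780910517433 -1237131279170/780910517433; 718004906698/780910517433 -1237131279170/780910517433 804405918710/780910517433]

step 0: x' = [-1269779/1381517, 3095007/1381517, -838730/1381517], P' = [3780392/1381517 -6032678/1381517 3621754/1381517; -6032678/1381517 10220808/1381517 -6074642/1381517; 3621754/1381517 -6074642/1381517 3769458/1381517]
step 1: x' = [-381175552265/780910517433, 1155725607445/780910517433, -127497138394/780910517433], P' = [802249983188/780910517433 -1206642600154/780910517433 718004906698/780910517433; -1206642600154/780910517433 2138258125748/780910517433 -1237131279170/780910517433; 718004906698/780910517433 -1237131279170/780910517433 804405918710/780910517433]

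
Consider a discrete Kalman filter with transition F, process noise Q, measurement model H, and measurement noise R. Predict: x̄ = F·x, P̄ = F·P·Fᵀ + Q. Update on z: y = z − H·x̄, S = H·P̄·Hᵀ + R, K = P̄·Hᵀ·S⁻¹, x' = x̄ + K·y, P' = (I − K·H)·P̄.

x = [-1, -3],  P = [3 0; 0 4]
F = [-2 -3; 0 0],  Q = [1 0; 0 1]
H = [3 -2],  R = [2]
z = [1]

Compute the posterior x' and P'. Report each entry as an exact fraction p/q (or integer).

x̄ = F·x = [11, 0]
P̄ = F·P·Fᵀ + Q = [49 0; 0 1]
y = z − H·x̄ = [-32]
S = H·P̄·Hᵀ + R = [447]
K = P̄·Hᵀ·S⁻¹ = [49/149; -2/447]
x' = x̄ + K·y = [71/149, 64/447]
P' = (I − K·H)·P̄ = [98/149 98/149; 98/149 443/447]

x' = [71/149, 64/447]
P' = [98/149 98/149; 98/149 443/447]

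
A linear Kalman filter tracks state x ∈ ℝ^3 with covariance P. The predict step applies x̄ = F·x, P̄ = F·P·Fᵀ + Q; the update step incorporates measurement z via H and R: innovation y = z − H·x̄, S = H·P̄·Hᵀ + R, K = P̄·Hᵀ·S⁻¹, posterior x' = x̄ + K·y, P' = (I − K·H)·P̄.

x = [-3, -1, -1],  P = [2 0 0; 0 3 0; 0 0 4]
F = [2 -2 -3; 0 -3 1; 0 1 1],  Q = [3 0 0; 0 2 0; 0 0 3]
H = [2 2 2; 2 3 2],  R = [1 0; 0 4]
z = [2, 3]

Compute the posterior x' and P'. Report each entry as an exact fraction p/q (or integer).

x' = [2291/1177, 8809/5885, -14759/5885]
P' = [15439/1177 -5294/1177 -9362/1177; -5294/1177 21892/5885 2538/5885; -9362/1177 2538/5885 43757/5885]

x̄ = F·x = [-1, 2, -2]
P̄ = F·P·Fᵀ + Q = [59 6 -18; 6 33 -5; -18 -5 10]
y = z − H·x̄ = [4, 3]
S = H·P̄·Hᵀ + R = [273 340; 340 445]
K = P̄·Hᵀ·S⁻¹ = [1566/1177 -932/1177; -816/1177 4453/5885; -206/1177 377/5885]
x' = x̄ + K·y = [2291/1177, 8809/5885, -14759/5885]
P' = (I − K·H)·P̄ = [15439/1177 -5294/1177 -9362/1177; -5294/1177 21892/5885 2538/5885; -9362/1177 2538/5885 43757/5885]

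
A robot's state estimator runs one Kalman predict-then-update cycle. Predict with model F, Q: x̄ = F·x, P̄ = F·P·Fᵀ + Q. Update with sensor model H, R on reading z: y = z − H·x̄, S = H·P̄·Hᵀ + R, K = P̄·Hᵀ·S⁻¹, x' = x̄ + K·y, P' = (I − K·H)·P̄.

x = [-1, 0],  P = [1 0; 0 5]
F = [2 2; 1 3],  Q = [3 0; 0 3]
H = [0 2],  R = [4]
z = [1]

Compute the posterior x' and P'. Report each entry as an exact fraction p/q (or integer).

x̄ = F·x = [-2, -1]
P̄ = F·P·Fᵀ + Q = [27 32; 32 49]
y = z − H·x̄ = [3]
S = H·P̄·Hᵀ + R = [200]
K = P̄·Hᵀ·S⁻¹ = [8/25; 49/100]
x' = x̄ + K·y = [-26/25, 47/100]
P' = (I − K·H)·P̄ = [163/25 16/25; 16/25 49/50]

x' = [-26/25, 47/100]
P' = [163/25 16/25; 16/25 49/50]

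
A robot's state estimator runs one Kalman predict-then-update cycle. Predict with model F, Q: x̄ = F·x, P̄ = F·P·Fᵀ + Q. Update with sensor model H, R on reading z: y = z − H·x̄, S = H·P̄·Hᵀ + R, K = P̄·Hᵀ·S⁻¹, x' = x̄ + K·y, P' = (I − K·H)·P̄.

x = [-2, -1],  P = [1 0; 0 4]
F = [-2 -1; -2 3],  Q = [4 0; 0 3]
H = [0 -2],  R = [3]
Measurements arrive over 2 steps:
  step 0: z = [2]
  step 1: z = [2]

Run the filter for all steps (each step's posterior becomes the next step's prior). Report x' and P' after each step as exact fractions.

step 0: x' = [939/175, -169/175], P' = [1844/175 -24/175; -24/175 129/175]
step 1: x' = [-12471/37925, -8911/7585], P' = [609971/37925 4251/7585; 4251/7585 1122/1517]

step 0: x̄ = F·x = [5, 1]
step 0: P̄ = F·P·Fᵀ + Q = [12 -8; -8 43]
step 0: y = z − H·x̄ = [4]
step 0: S = H·P̄·Hᵀ + R = [175]
step 0: K = P̄·Hᵀ·S⁻¹ = [16/175; -86/175]
step 0: x' = x̄ + K·y = [939/175, -169/175]
step 0: P' = (I − K·H)·P̄ = [1844/175 -24/175; -24/175 129/175]
step 1: x̄ = F·x = [-1709/175, -477/35]
step 1: P̄ = F·P·Fᵀ + Q = [8109/175 1417/35; 1417/35 374/7]
step 1: y = z − H·x̄ = [-884/35]
step 1: S = H·P̄·Hᵀ + R = [1517/7]
step 1: K = P̄·Hᵀ·S⁻¹ = [-2834/7585; -748/1517]
step 1: x' = x̄ + K·y = [-12471/37925, -8911/7585]
step 1: P' = (I − K·H)·P̄ = [609971/37925 4251/7585; 4251/7585 1122/1517]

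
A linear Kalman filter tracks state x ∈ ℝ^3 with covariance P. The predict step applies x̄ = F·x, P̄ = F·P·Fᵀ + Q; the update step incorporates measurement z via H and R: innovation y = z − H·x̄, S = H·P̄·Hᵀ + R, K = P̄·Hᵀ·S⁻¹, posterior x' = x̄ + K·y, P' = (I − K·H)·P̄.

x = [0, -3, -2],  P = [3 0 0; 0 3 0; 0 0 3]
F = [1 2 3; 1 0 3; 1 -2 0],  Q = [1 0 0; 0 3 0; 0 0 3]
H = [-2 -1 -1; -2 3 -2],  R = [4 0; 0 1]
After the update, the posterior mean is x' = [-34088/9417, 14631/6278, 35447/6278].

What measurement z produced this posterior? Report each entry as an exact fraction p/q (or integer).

x̄ = F·x = [-12, -6, 6]
P̄ = F·P·Fᵀ + Q = [43 30 -9; 30 33 3; -9 3 18]
S = H·P̄·Hᵀ + R = [317 -68; -68 74]
K = P̄·Hᵀ·S⁻¹ = [-3211/9417 -151/9417; -810/3139 1311/6278; -139/3139 -1019/6278]
x' − x̄ = [78916/9417, 52299/6278, -2221/6278] = K·y
y = (KᵀK)⁻¹·Kᵀ·(x' − x̄) = [-25, 9]
z = y + H·x̄ = [-25, 9] + [24, -6] = [-1, 3]

z = [-1, 3]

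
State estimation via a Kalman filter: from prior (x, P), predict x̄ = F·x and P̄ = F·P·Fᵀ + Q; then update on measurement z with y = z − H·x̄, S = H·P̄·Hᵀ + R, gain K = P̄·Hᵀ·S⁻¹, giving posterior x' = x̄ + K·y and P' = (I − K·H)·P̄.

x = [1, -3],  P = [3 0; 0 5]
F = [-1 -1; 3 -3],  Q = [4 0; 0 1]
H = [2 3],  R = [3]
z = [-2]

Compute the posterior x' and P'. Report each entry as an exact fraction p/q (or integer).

x̄ = F·x = [2, 12]
P̄ = F·P·Fᵀ + Q = [12 6; 6 73]
y = z − H·x̄ = [-42]
S = H·P̄·Hᵀ + R = [780]
K = P̄·Hᵀ·S⁻¹ = [7/130; 77/260]
x' = x̄ + K·y = [-17/65, -57/130]
P' = (I − K·H)·P̄ = [633/65 -837/130; -837/130 1193/260]

x' = [-17/65, -57/130]
P' = [633/65 -837/130; -837/130 1193/260]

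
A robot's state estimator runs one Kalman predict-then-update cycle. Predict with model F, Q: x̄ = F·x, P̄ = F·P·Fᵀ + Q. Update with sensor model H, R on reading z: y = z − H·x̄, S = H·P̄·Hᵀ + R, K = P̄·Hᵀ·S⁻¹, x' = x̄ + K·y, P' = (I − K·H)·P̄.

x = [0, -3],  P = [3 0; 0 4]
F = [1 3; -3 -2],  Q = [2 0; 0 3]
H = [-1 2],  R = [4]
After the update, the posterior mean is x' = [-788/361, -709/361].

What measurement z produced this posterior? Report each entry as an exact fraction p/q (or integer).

z = [-2]

x̄ = F·x = [-9, 6]
P̄ = F·P·Fᵀ + Q = [41 -33; -33 46]
S = H·P̄·Hᵀ + R = [361]
K = P̄·Hᵀ·S⁻¹ = [-107/361; 125/361]
x' − x̄ = [2461/361, -2875/361] = K·y
y = (KᵀK)⁻¹·Kᵀ·(x' − x̄) = [-23]
z = y + H·x̄ = [-23] + [21] = [-2]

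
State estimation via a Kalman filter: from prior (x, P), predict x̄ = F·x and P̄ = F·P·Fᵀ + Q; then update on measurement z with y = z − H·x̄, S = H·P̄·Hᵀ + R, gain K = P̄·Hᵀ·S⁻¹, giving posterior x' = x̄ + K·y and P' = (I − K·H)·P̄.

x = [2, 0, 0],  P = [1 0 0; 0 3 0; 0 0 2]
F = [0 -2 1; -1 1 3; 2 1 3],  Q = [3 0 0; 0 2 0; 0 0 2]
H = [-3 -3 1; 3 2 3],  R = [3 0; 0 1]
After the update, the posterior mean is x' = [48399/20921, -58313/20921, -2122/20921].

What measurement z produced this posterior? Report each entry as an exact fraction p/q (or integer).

x̄ = F·x = [0, -2, 4]
P̄ = F·P·Fᵀ + Q = [17 0 0; 0 24 19; 0 19 27]
S = H·P̄·Hᵀ + R = [285 -349; -349 721]
K = P̄·Hᵀ·S⁻¹ = [-4743/20921 -816/20921; -392/20921 2857/20921; 19901/83684 23445/83684]
x' − x̄ = [48399/20921, -16471/20921, -85806/20921] = K·y
y = (KᵀK)⁻¹·Kᵀ·(x' − x̄) = [-9, -7]
z = y + H·x̄ = [-9, -7] + [10, 8] = [1, 1]

z = [1, 1]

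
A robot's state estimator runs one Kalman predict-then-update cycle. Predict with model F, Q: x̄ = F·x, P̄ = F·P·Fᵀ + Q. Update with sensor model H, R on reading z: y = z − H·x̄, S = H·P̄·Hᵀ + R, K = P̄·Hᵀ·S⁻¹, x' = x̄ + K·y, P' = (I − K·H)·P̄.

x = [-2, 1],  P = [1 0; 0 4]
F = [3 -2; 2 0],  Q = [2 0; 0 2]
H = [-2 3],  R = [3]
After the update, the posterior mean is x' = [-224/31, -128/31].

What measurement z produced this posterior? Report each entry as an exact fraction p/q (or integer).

x̄ = F·x = [-8, -4]
P̄ = F·P·Fᵀ + Q = [27 6; 6 6]
S = H·P̄·Hᵀ + R = [93]
K = P̄·Hᵀ·S⁻¹ = [-12/31; 2/31]
x' − x̄ = [24/31, -4/31] = K·y
y = (KᵀK)⁻¹·Kᵀ·(x' − x̄) = [-2]
z = y + H·x̄ = [-2] + [4] = [2]

z = [2]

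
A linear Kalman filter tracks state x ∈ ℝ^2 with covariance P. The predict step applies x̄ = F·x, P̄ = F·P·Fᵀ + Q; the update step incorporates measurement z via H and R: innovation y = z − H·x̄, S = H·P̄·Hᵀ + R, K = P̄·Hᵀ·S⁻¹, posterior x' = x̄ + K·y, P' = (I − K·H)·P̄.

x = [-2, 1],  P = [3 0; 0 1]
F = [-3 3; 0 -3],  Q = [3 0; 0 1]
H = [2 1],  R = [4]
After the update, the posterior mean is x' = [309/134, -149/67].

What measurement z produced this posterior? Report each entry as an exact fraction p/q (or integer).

x̄ = F·x = [9, -3]
P̄ = F·P·Fᵀ + Q = [39 -9; -9 10]
S = H·P̄·Hᵀ + R = [134]
K = P̄·Hᵀ·S⁻¹ = [69/134; -4/67]
x' − x̄ = [-897/134, 52/67] = K·y
y = (KᵀK)⁻¹·Kᵀ·(x' − x̄) = [-13]
z = y + H·x̄ = [-13] + [15] = [2]

z = [2]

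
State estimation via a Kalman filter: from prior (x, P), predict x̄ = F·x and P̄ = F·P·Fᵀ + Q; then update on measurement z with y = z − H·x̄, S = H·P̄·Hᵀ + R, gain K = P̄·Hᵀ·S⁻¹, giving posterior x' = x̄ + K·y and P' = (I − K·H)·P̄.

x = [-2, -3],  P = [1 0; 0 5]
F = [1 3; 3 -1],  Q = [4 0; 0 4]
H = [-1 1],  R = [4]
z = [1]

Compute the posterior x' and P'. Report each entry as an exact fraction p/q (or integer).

x' = [-311/48, -83/16]
P' = [239/24 59/8; 59/8 69/8]

x̄ = F·x = [-11, -3]
P̄ = F·P·Fᵀ + Q = [50 -12; -12 18]
y = z − H·x̄ = [-7]
S = H·P̄·Hᵀ + R = [96]
K = P̄·Hᵀ·S⁻¹ = [-31/48; 5/16]
x' = x̄ + K·y = [-311/48, -83/16]
P' = (I − K·H)·P̄ = [239/24 59/8; 59/8 69/8]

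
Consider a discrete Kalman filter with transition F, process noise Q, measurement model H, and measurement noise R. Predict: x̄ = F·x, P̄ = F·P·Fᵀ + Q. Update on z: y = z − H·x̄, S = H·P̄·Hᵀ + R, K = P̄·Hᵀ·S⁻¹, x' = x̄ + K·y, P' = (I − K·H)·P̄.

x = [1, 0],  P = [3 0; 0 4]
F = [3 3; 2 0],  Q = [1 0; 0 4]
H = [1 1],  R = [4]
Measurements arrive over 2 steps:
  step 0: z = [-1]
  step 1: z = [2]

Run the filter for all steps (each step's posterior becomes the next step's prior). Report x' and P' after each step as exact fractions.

step 0: x̄ = F·x = [3, 2]
step 0: P̄ = F·P·Fᵀ + Q = [64 18; 18 16]
step 0: y = z − H·x̄ = [-6]
step 0: S = H·P̄·Hᵀ + R = [120]
step 0: K = P̄·Hᵀ·S⁻¹ = [41/60; 17/60]
step 0: x' = x̄ + K·y = [-11/10, 3/10]
step 0: P' = (I − K·H)·P̄ = [239/30 -157/30; -157/30 191/30]
step 1: x̄ = F·x = [-12/5, -11/5]
step 1: P̄ = F·P·Fᵀ + Q = [179/5 82/5; 82/5 538/15]
step 1: y = z − H·x̄ = [33/5]
step 1: S = H·P̄·Hᵀ + R = [1627/15]
step 1: K = P̄·Hᵀ·S⁻¹ = [783/1627; 784/1627]
step 1: x' = x̄ + K·y = [1263/1627, 1595/1627]
step 1: P' = (I − K·H)·P̄ = [17374/1627 -14242/1627; -14242/1627 17378/1627]

step 0: x' = [-11/10, 3/10], P' = [239/30 -157/30; -157/30 191/30]
step 1: x' = [1263/1627, 1595/1627], P' = [17374/1627 -14242/1627; -14242/1627 17378/1627]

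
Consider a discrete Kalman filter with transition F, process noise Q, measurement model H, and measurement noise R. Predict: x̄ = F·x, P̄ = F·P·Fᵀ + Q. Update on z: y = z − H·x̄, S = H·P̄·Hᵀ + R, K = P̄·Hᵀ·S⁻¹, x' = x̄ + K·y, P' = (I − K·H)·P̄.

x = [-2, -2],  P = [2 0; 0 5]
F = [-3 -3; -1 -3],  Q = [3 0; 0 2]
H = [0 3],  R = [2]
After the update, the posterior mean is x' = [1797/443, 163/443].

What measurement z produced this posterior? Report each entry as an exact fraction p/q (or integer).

x̄ = F·x = [12, 8]
P̄ = F·P·Fᵀ + Q = [66 51; 51 49]
S = H·P̄·Hᵀ + R = [443]
K = P̄·Hᵀ·S⁻¹ = [153/443; 147/443]
x' − x̄ = [-3519/443, -3381/443] = K·y
y = (KᵀK)⁻¹·Kᵀ·(x' − x̄) = [-23]
z = y + H·x̄ = [-23] + [24] = [1]

z = [1]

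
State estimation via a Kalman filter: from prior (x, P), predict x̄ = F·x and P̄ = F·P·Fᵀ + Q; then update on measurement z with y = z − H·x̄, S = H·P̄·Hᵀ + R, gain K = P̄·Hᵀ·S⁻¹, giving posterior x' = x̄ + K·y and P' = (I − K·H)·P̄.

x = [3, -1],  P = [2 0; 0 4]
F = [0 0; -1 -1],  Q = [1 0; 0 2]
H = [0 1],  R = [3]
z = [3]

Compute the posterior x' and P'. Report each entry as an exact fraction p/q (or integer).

x' = [0, 18/11]
P' = [1 0; 0 24/11]

x̄ = F·x = [0, -2]
P̄ = F·P·Fᵀ + Q = [1 0; 0 8]
y = z − H·x̄ = [5]
S = H·P̄·Hᵀ + R = [11]
K = P̄·Hᵀ·S⁻¹ = [0; 8/11]
x' = x̄ + K·y = [0, 18/11]
P' = (I − K·H)·P̄ = [1 0; 0 24/11]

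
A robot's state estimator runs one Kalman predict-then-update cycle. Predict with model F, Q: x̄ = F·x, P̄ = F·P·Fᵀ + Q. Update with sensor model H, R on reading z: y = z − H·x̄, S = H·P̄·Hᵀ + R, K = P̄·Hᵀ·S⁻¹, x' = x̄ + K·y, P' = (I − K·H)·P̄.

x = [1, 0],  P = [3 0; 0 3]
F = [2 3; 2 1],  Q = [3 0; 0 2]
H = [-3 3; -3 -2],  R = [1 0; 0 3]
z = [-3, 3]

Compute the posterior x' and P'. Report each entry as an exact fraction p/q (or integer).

x̄ = F·x = [2, 2]
P̄ = F·P·Fᵀ + Q = [42 21; 21 17]
y = z − H·x̄ = [-3, 13]
S = H·P̄·Hᵀ + R = [154 213; 213 701]
K = P̄·Hᵀ·S⁻¹ = [-8379/62585 -12453/62585; 12249/62585 -12382/62585]
x' = x̄ + K·y = [-11582/62585, -72543/62585]
P' = (I − K·H)·P̄ = [8589/62585 5796/62585; 5796/62585 9879/62585]

x' = [-11582/62585, -72543/62585]
P' = [8589/62585 5796/62585; 5796/62585 9879/62585]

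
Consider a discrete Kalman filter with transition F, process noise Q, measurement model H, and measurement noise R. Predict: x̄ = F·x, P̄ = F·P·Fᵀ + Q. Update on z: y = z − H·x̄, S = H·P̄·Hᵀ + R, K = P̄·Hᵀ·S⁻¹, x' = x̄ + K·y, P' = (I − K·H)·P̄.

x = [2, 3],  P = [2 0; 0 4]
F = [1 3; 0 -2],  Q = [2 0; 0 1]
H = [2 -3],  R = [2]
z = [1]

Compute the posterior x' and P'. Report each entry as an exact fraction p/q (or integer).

x' = [235/201, 27/67]
P' = [1016/603 64/67; 64/67 50/67]

x̄ = F·x = [11, -6]
P̄ = F·P·Fᵀ + Q = [40 -24; -24 17]
y = z − H·x̄ = [-39]
S = H·P̄·Hᵀ + R = [603]
K = P̄·Hᵀ·S⁻¹ = [152/603; -11/67]
x' = x̄ + K·y = [235/201, 27/67]
P' = (I − K·H)·P̄ = [1016/603 64/67; 64/67 50/67]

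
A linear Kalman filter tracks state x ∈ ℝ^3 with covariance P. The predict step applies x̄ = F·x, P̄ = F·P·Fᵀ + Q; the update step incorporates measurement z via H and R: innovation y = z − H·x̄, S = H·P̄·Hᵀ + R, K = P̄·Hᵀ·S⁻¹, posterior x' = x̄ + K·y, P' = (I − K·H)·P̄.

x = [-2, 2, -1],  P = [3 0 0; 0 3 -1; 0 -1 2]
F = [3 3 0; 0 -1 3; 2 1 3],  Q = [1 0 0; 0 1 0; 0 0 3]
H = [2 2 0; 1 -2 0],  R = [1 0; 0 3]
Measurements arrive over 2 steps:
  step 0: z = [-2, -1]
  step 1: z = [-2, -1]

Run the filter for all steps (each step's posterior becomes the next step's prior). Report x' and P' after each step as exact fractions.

step 0: x̄ = F·x = [0, -5, -5]
step 0: P̄ = F·P·Fᵀ + Q = [55 -18 18; -18 28 15; 18 15 30]
step 0: y = z − H·x̄ = [8, -11]
step 0: S = H·P̄·Hᵀ + R = [189 34; 34 242]
step 0: K = P̄·Hᵀ·S⁻¹ = [7407/22291 14683/44582; 3678/22291 -7333/22291; 8190/22291 -2256/22291]
step 0: x' = x̄ + K·y = [-43001/44582, -1368/22291, -21119/22291]
step 0: P' = (I − K·H)·P̄ = [19621/44582 -6107/22291 474/22291; -6107/22291 7946/22291 3621/22291; 474/22291 3621/22291 101118/22291]
step 1: x̄ = F·x = [-137211/44582, -61989/22291, -107726/22291]
step 1: P̄ = F·P·Fᵀ + Q = [144347/44582 31338/22291 64593/22291; 31338/22291 918573/22291 917174/22291; 64593/22291 917174/22291 1027109/22291]
step 1: y = z − H·x̄ = [216607/22291, -155327/44582]
step 1: S = H·P̄·Hᵀ + R = [4235981/22291 -3592621/22291; -3592621/22291 7375973/44582]
step 1: K = P̄·Hᵀ·S⁻¹ = [71564214/243624341 70341071/243624341; 46559970/243624341 -73933692/243624341; 79263192/243624341 -39694502/243624341]
step 1: x' = x̄ + K·y = [-299474846/243624341, 32530413/243624341, -268848395/243624341]
step 1: P' = (I − K·H)·P̄ = [94195809/243624341 -58413702/243624341 -13273438/243624341; -58413702/243624341 81693687/243624341 52905034/243624341; -13273438/243624341 52905034/243624341 1092065741/243624341]

step 0: x' = [-43001/44582, -1368/22291, -21119/22291], P' = [19621/44582 -6107/22291 474/22291; -6107/22291 7946/22291 3621/22291; 474/22291 3621/22291 101118/22291]
step 1: x' = [-299474846/243624341, 32530413/243624341, -268848395/243624341], P' = [94195809/243624341 -58413702/243624341 -13273438/243624341; -58413702/243624341 81693687/243624341 52905034/243624341; -13273438/243624341 52905034/243624341 1092065741/243624341]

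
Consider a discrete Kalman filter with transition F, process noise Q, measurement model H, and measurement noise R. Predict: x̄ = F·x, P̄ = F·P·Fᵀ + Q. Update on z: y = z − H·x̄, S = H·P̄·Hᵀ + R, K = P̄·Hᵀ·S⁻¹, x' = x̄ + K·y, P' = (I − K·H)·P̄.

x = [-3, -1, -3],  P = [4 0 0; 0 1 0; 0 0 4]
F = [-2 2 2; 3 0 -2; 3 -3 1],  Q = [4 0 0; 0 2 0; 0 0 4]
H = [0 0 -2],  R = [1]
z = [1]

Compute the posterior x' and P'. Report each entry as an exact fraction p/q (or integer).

x' = [-1174/213, 313/213, -115/213]
P' = [6584/213 -6056/213 -22/213; -6056/213 8366/213 28/213; -22/213 28/213 53/213]

x̄ = F·x = [-2, -3, -9]
P̄ = F·P·Fᵀ + Q = [40 -40 -22; -40 54 28; -22 28 53]
y = z − H·x̄ = [-17]
S = H·P̄·Hᵀ + R = [213]
K = P̄·Hᵀ·S⁻¹ = [44/213; -56/213; -106/213]
x' = x̄ + K·y = [-1174/213, 313/213, -115/213]
P' = (I − K·H)·P̄ = [6584/213 -6056/213 -22/213; -6056/213 8366/213 28/213; -22/213 28/213 53/213]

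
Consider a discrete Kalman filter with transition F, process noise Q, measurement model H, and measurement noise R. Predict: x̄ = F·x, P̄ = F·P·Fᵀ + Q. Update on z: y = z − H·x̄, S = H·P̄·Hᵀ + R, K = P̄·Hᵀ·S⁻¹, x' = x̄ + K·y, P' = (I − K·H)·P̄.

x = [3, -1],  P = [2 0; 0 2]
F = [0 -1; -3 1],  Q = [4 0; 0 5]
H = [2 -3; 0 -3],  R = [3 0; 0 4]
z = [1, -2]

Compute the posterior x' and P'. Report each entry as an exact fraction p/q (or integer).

x' = [457/469, 542/1407]
P' = [618/469 232/469; 232/469 2636/7035]

x̄ = F·x = [1, -10]
P̄ = F·P·Fᵀ + Q = [6 -2; -2 25]
y = z − H·x̄ = [-31, -32]
S = H·P̄·Hᵀ + R = [276 237; 237 229]
K = P̄·Hᵀ·S⁻¹ = [180/469 -174/469; -316/7035 -659/2345]
x' = x̄ + K·y = [457/469, 542/1407]
P' = (I − K·H)·P̄ = [618/469 232/469; 232/469 2636/7035]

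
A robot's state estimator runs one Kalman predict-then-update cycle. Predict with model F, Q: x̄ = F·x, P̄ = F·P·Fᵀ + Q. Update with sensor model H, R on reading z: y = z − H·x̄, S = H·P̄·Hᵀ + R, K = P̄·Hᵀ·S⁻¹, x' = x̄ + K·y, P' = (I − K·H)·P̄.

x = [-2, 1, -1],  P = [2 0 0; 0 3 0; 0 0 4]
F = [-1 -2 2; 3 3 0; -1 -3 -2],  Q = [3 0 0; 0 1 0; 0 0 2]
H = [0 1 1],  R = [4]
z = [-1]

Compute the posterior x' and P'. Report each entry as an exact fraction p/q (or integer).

x' = [-82/31, -80/31, 45/31]
P' = [623/31 -484/31 404/31; -484/31 1257/31 -1205/31; 404/31 -1205/31 1261/31]

x̄ = F·x = [-2, -3, 1]
P̄ = F·P·Fᵀ + Q = [33 -24 4; -24 46 -33; 4 -33 47]
y = z − H·x̄ = [1]
S = H·P̄·Hᵀ + R = [31]
K = P̄·Hᵀ·S⁻¹ = [-20/31; 13/31; 14/31]
x' = x̄ + K·y = [-82/31, -80/31, 45/31]
P' = (I − K·H)·P̄ = [623/31 -484/31 404/31; -484/31 1257/31 -1205/31; 404/31 -1205/31 1261/31]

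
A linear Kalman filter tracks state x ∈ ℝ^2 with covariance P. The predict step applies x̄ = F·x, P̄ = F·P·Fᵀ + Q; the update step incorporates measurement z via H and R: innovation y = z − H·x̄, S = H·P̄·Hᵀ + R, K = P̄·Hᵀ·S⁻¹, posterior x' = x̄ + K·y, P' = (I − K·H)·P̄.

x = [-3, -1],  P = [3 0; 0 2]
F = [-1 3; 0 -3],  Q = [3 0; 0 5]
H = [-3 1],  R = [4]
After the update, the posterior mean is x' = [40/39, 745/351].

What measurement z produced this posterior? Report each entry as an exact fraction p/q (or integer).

x̄ = F·x = [0, 3]
P̄ = F·P·Fᵀ + Q = [24 -18; -18 23]
S = H·P̄·Hᵀ + R = [351]
K = P̄·Hᵀ·S⁻¹ = [-10/39; 77/351]
x' − x̄ = [40/39, -308/351] = K·y
y = (KᵀK)⁻¹·Kᵀ·(x' − x̄) = [-4]
z = y + H·x̄ = [-4] + [3] = [-1]

z = [-1]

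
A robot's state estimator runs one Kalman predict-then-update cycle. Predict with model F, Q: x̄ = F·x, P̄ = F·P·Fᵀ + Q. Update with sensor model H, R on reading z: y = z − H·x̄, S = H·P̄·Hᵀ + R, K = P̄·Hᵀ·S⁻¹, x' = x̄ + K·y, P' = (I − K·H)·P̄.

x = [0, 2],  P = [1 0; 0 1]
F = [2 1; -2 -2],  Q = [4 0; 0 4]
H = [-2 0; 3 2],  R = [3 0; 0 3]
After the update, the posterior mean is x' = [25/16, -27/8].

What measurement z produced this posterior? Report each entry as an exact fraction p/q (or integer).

x̄ = F·x = [2, -4]
P̄ = F·P·Fᵀ + Q = [9 -6; -6 12]
S = H·P̄·Hᵀ + R = [39 -30; -30 60]
K = P̄·Hᵀ·S⁻¹ = [-7/16 1/32; 5/8 33/80]
x' − x̄ = [-7/16, 5/8] = K·y
y = (KᵀK)⁻¹·Kᵀ·(x' − x̄) = [1, 0]
z = y + H·x̄ = [1, 0] + [-4, -2] = [-3, -2]

z = [-3, -2]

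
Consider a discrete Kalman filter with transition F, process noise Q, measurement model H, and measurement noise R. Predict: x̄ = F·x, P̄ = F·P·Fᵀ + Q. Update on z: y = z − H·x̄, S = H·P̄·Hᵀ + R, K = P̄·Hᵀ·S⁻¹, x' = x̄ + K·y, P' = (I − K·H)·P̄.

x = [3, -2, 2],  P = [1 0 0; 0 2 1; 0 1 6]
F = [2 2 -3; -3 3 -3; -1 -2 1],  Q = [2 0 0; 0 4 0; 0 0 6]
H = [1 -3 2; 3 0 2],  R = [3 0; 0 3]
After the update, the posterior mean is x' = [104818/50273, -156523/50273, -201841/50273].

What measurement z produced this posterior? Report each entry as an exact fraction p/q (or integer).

z = [3, -2]

x̄ = F·x = [-4, -21, 3]
P̄ = F·P·Fᵀ + Q = [56 45 -20; 45 67 -18; -20 -18 17]
S = H·P̄·Hᵀ + R = [596 -221; -221 335]
K = P̄·Hᵀ·S⁻¹ = [-3859/50273 16663/50273; -14147/50273 5524/50273; 5678/50273 -156/50273]
x' − x̄ = [305910/50273, 899210/50273, -352660/50273] = K·y
y = (KᵀK)⁻¹·Kᵀ·(x' − x̄) = [-62, 4]
z = y + H·x̄ = [-62, 4] + [65, -6] = [3, -2]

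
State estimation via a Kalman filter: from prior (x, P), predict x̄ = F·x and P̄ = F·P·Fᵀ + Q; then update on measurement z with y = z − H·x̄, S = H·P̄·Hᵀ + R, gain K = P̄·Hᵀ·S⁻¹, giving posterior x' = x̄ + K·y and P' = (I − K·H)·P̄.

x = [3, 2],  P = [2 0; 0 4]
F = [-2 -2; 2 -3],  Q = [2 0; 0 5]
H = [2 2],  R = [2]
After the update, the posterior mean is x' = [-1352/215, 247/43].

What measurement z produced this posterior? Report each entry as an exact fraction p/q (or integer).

z = [-1]

x̄ = F·x = [-10, 0]
P̄ = F·P·Fᵀ + Q = [26 16; 16 49]
S = H·P̄·Hᵀ + R = [430]
K = P̄·Hᵀ·S⁻¹ = [42/215; 13/43]
x' − x̄ = [798/215, 247/43] = K·y
y = (KᵀK)⁻¹·Kᵀ·(x' − x̄) = [19]
z = y + H·x̄ = [19] + [-20] = [-1]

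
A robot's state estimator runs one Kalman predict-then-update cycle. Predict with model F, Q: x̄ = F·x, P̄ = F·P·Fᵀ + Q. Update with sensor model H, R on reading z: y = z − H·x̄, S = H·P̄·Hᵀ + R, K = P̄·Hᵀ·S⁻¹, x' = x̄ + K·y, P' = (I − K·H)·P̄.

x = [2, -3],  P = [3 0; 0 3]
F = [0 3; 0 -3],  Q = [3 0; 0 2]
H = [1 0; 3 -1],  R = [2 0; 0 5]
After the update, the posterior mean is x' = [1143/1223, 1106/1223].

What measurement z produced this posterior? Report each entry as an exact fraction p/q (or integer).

x̄ = F·x = [-9, 9]
P̄ = F·P·Fᵀ + Q = [30 -27; -27 29]
S = H·P̄·Hᵀ + R = [32 117; 117 466]
K = P̄·Hᵀ·S⁻¹ = [291/1223 234/1223; 288/1223 -361/1223]
x' − x̄ = [12150/1223, -9901/1223] = K·y
y = (KᵀK)⁻¹·Kᵀ·(x' − x̄) = [12, 37]
z = y + H·x̄ = [12, 37] + [-9, -36] = [3, 1]

z = [3, 1]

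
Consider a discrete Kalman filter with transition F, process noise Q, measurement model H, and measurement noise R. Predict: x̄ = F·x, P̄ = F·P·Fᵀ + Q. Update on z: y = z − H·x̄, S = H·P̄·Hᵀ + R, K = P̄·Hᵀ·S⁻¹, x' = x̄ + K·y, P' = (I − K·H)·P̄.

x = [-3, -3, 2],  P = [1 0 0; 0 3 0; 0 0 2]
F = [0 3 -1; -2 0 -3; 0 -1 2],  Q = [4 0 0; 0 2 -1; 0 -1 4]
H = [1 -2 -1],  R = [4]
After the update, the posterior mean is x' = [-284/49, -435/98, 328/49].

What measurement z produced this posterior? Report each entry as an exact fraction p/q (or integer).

z = [-3]

x̄ = F·x = [-11, 0, 7]
P̄ = F·P·Fᵀ + Q = [33 6 -13; 6 24 -13; -13 -13 15]
S = H·P̄·Hᵀ + R = [98]
K = P̄·Hᵀ·S⁻¹ = [17/49; -29/98; -1/49]
x' − x̄ = [255/49, -435/98, -15/49] = K·y
y = (KᵀK)⁻¹·Kᵀ·(x' − x̄) = [15]
z = y + H·x̄ = [15] + [-18] = [-3]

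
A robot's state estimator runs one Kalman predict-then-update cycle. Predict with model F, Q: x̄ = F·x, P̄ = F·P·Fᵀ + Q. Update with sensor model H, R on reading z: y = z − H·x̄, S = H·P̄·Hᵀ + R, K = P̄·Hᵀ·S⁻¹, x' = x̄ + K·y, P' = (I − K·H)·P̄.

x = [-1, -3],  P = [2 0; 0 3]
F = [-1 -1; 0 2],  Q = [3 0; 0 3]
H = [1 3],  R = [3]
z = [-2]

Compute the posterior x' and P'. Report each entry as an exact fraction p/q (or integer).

x' = [32/11, -96/55]
P' = [78/11 -27/11; -27/11 129/110]

x̄ = F·x = [4, -6]
P̄ = F·P·Fᵀ + Q = [8 -6; -6 15]
y = z − H·x̄ = [12]
S = H·P̄·Hᵀ + R = [110]
K = P̄·Hᵀ·S⁻¹ = [-1/11; 39/110]
x' = x̄ + K·y = [32/11, -96/55]
P' = (I − K·H)·P̄ = [78/11 -27/11; -27/11 129/110]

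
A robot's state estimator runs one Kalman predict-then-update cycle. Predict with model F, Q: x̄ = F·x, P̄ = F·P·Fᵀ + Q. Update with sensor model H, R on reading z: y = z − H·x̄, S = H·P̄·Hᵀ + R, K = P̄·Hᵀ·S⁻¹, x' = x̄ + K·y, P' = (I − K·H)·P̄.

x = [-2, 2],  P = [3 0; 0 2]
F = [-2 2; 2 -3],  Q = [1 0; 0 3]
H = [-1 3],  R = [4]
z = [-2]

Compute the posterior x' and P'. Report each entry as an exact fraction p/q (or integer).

x̄ = F·x = [8, -10]
P̄ = F·P·Fᵀ + Q = [21 -24; -24 33]
y = z − H·x̄ = [36]
S = H·P̄·Hᵀ + R = [466]
K = P̄·Hᵀ·S⁻¹ = [-93/466; 123/466]
x' = x̄ + K·y = [190/233, -116/233]
P' = (I − K·H)·P̄ = [1137/466 255/466; 255/466 249/466]

x' = [190/233, -116/233]
P' = [1137/466 255/466; 255/466 249/466]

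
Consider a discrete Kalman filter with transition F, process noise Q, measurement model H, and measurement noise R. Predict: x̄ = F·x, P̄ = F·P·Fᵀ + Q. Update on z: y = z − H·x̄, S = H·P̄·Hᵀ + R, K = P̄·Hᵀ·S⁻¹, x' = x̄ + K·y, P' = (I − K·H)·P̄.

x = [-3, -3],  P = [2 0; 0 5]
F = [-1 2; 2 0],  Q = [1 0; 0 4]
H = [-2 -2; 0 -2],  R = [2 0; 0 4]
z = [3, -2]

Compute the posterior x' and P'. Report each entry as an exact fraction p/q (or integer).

x' = [-1244/587, 322/587]
P' = [803/587 -524/587; -524/587 532/587]

x̄ = F·x = [-3, -6]
P̄ = F·P·Fᵀ + Q = [23 -4; -4 12]
y = z − H·x̄ = [-15, -14]
S = H·P̄·Hᵀ + R = [110 32; 32 52]
K = P̄·Hᵀ·S⁻¹ = [-279/587 262/587; -8/587 -266/587]
x' = x̄ + K·y = [-1244/587, 322/587]
P' = (I − K·H)·P̄ = [803/587 -524/587; -524/587 532/587]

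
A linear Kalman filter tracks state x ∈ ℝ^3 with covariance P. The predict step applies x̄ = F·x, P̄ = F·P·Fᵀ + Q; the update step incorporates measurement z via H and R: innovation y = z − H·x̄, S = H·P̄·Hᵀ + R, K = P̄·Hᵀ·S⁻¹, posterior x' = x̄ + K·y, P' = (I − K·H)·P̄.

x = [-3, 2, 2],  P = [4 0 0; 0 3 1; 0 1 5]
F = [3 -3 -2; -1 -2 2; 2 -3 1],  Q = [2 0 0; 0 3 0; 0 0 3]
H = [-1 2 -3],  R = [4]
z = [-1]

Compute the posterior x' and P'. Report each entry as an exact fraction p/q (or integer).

x' = [-425/407, 45/407, 270/407]
P' = [10837/814 -1031/407 -4639/814; -1031/407 11735/407 8139/407; -4639/814 8139/407 12605/814]

x̄ = F·x = [-19, 3, -10]
P̄ = F·P·Fᵀ + Q = [97 -16 44; -16 31 12; 44 12 45]
y = z − H·x̄ = [-56]
S = H·P̄·Hᵀ + R = [814]
K = P̄·Hᵀ·S⁻¹ = [-261/814; 21/407; -155/814]
x' = x̄ + K·y = [-425/407, 45/407, 270/407]
P' = (I − K·H)·P̄ = [10837/814 -1031/407 -4639/814; -1031/407 11735/407 8139/407; -4639/814 8139/407 12605/814]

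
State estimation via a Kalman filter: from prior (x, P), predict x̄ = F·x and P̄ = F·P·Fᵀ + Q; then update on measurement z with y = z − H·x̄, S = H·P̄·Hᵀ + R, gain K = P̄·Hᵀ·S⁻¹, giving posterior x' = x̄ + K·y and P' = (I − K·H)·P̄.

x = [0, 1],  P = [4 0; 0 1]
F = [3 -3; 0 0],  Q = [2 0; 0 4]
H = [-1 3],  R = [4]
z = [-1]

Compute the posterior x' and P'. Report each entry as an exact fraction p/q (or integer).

x' = [-73/87, -16/29]
P' = [1880/87 188/29; 188/29 68/29]

x̄ = F·x = [-3, 0]
P̄ = F·P·Fᵀ + Q = [47 0; 0 4]
y = z − H·x̄ = [-4]
S = H·P̄·Hᵀ + R = [87]
K = P̄·Hᵀ·S⁻¹ = [-47/87; 4/29]
x' = x̄ + K·y = [-73/87, -16/29]
P' = (I − K·H)·P̄ = [1880/87 188/29; 188/29 68/29]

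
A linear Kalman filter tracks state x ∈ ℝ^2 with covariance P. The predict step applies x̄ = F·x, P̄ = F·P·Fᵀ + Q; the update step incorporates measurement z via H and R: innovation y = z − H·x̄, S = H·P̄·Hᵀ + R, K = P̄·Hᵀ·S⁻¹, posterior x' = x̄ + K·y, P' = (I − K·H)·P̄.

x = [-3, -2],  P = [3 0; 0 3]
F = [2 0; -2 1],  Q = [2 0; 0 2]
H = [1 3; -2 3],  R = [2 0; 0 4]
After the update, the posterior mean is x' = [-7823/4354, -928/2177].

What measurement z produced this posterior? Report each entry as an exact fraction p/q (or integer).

z = [-3, 2]

x̄ = F·x = [-6, 4]
P̄ = F·P·Fᵀ + Q = [14 -12; -12 17]
S = H·P̄·Hᵀ + R = [97 161; 161 357]
K = P̄·Hᵀ·S⁻¹ = [175/622 -1333/4354; 66/311 249/2177]
x' − x̄ = [18301/4354, -9636/2177] = K·y
y = (KᵀK)⁻¹·Kᵀ·(x' − x̄) = [-9, -22]
z = y + H·x̄ = [-9, -22] + [6, 24] = [-3, 2]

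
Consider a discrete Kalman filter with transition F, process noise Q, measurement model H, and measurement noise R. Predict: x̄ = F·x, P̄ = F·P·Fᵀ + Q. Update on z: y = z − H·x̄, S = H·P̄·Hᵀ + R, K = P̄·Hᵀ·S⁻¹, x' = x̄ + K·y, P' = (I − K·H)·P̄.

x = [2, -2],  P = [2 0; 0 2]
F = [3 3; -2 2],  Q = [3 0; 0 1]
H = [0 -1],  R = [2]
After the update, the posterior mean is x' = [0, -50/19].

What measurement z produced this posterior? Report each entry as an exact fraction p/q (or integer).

x̄ = F·x = [0, -8]
P̄ = F·P·Fᵀ + Q = [39 0; 0 17]
S = H·P̄·Hᵀ + R = [19]
K = P̄·Hᵀ·S⁻¹ = [0; -17/19]
x' − x̄ = [0, 102/19] = K·y
y = (KᵀK)⁻¹·Kᵀ·(x' − x̄) = [-6]
z = y + H·x̄ = [-6] + [8] = [2]

z = [2]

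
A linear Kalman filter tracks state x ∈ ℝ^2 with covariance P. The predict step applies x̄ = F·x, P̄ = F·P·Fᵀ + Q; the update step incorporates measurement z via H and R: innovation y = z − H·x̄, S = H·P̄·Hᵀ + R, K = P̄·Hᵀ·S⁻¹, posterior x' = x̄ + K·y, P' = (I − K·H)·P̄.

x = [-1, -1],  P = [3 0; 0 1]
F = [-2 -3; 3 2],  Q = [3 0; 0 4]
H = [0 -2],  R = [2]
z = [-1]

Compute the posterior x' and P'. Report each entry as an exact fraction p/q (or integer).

x̄ = F·x = [5, -5]
P̄ = F·P·Fᵀ + Q = [24 -24; -24 35]
y = z − H·x̄ = [-11]
S = H·P̄·Hᵀ + R = [142]
K = P̄·Hᵀ·S⁻¹ = [24/71; -35/71]
x' = x̄ + K·y = [91/71, 30/71]
P' = (I − K·H)·P̄ = [552/71 -24/71; -24/71 35/71]

x' = [91/71, 30/71]
P' = [552/71 -24/71; -24/71 35/71]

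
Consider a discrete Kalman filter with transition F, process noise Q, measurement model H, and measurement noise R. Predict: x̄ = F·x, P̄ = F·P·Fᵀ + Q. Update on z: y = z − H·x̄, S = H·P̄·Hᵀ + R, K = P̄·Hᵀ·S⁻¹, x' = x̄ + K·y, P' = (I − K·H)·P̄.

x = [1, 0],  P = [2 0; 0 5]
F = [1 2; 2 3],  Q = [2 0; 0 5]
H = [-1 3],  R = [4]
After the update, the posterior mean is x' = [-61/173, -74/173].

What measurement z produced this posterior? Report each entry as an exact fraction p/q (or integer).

z = [-1]

x̄ = F·x = [1, 2]
P̄ = F·P·Fᵀ + Q = [24 34; 34 58]
S = H·P̄·Hᵀ + R = [346]
K = P̄·Hᵀ·S⁻¹ = [39/173; 70/173]
x' − x̄ = [-234/173, -420/173] = K·y
y = (KᵀK)⁻¹·Kᵀ·(x' − x̄) = [-6]
z = y + H·x̄ = [-6] + [5] = [-1]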